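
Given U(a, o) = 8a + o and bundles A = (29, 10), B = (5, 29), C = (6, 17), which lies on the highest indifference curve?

Bundle A

Evaluate utility at each bundle:
U(A) = 242.
U(B) = 69.
U(C) = 65.
Highest utility is A, so A ≻ B ≻ C.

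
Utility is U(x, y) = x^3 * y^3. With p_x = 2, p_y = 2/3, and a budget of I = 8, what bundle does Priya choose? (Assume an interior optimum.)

x* = 2, y* = 6

MU_x = 3·x^2·y^3 and MU_y = 3·x^3·y^2.
MRS = MU_x/MU_y = y/x.
Tangency: set MRS = p_x/p_y = 2/(2/3) = 3.
So y/x = 3, i.e. y = 3·x.
Substitute into the budget 2·x + (2/3)·y = 8: 4·x = 8, so x* = 2.
Then y* = 3·2 = 6.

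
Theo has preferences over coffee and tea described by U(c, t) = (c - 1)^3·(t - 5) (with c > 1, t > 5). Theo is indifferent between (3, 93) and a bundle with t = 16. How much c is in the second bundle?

c = 5

U(3, 93) = 704.
Set U(c, 16) = 704 and solve.
With t = 16: (16 − 5) = 11, so (c − 1)^3 = 704/11 = 64.
Taking the cube root (with c > 1): c − 1 = 4, so c = 5.
Check: U(5, 16) = 704.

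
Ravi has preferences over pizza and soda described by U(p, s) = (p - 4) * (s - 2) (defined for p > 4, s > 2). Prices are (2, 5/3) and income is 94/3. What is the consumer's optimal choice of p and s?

MU_p = (s−2), MU_s = (p−4).
MRS = (s−2)/(p−4).
Tangency: set MRS = p_p/p_s = 2/(5/3) = 1.2.
So (s − 2)/(p − 4) = 1.2, i.e. (s − 2) = 1.2·(p − 4).
Rewrite the budget in excess-of-subsistence terms: 2·(p − 4) + (5/3)·(s − 2) = 94/3 − 2·4 − (5/3)·2 = 20.
Substituting, 4·(p − 4) = 20, so p − 4 = 5 and p* = 9.
Then s − 2 = 1.2·5 = 6, so s* = 8.

p* = 9, s* = 8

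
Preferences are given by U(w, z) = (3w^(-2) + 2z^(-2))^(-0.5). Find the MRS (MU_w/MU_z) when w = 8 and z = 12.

MRS = 81/16

For CES with ρ = -2, MRS = (3/2)·(z/w)^3.
At (8, 12): MRS = 81/16.
So at (8, 12) the consumer would give up 81/16 units of z for one more unit of w.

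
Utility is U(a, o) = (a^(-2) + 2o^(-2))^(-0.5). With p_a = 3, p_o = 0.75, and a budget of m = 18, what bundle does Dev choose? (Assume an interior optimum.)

a* = 4, o* = 8

For CES with ρ = -2, MRS = (1/2)·(o/a)^3.
Tangency: set MRS = p_a/p_o = 3/0.75 = 4.
So (o/a)^3 = 8; taking the cube root, o/a = 2, i.e. o = 2·a.
Substitute into the budget 3·a + 0.75·o = 18: 4.5·a = 18, so a* = 4 and o* = 2·4 = 8.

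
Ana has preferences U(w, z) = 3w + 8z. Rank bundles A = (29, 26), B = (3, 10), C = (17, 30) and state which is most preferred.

Bundle A

Evaluate utility at each bundle:
U(A) = 295.
U(B) = 89.
U(C) = 291.
Highest utility is A, so A ≻ C ≻ B.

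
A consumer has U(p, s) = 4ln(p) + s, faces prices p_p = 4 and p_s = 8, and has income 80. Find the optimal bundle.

MU_p = 4/p, MU_s = 1.
MRS = 4/p ÷ 1.
Tangency: set MRS = p_p/p_s = 4/8 = 0.5.
MRS depends only on p: 4/p = 0.5 ⇒ p* = 4/0.5 = 8.
From the budget, 8·s = 80 − 4·8 = 48, so s* = 6.

p* = 8, s* = 6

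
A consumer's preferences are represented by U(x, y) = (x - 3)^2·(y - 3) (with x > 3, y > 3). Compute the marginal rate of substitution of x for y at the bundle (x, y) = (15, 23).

MU_x = 2·(x−3)·(y−3), MU_y = (x−3)^2.
MRS = (2/1)·(y−3)/(x−3).
At (15, 23): MRS = 10/3.
That is, one extra unit of x is worth 10/3 units of y at the margin.

MRS = 10/3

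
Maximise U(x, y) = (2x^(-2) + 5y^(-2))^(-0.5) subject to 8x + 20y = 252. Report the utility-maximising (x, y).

For CES with ρ = -2, MRS = (2/5)·(y/x)^3.
Tangency: set MRS = p_x/p_y = 8/20 = 0.4.
So (y/x)^3 = 1; taking the cube root, y/x = 1, i.e. y = x.
Substitute into the budget 8·x + 20·y = 252: 28·x = 252, so x* = 9 and y* = 9.

x* = 9, y* = 9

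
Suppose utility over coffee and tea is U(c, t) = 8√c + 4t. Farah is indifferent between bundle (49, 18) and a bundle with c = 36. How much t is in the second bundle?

U(49, 18) = 128.
Set U(36, t) = 128 and solve.
With c = 36: √36 = 6, so 4t = 128 − 8·6 = 80 and t = 20.
Check: U(36, 20) = 128.

t = 20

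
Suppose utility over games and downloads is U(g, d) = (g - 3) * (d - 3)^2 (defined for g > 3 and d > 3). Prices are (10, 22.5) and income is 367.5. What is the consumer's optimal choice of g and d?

MU_g = (d−3)^2, MU_d = 2·(g−3)·(d−3).
MRS = (1/2)·(d−3)/(g−3).
Tangency: set MRS = p_g/p_d = 10/22.5 = 4/9.
So (1/2)·(d − 3)/(g − 3) = 4/9, i.e. (d − 3) = (8/9)·(g − 3).
Rewrite the budget in excess-of-subsistence terms: 10·(g − 3) + 22.5·(d − 3) = 367.5 − 10·3 − 22.5·3 = 270.
Substituting, 30·(g − 3) = 270, so g − 3 = 9 and g* = 12.
Then d − 3 = (8/9)·9 = 8, so d* = 11.

g* = 12, d* = 11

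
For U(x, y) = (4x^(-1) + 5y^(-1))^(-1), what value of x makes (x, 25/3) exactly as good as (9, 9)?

x = 10

U depends on (x, y) only through S = 4x^(-1) + 5y^(-1), so equal utility means equal S. At (9, 9): S = 1.
With y = 25/3: 5·(25/3)^(-1) = 0.6, so 4x^(-1) = 1 − 0.6 = 0.4, i.e. x^(-1) = 0.1.
Hence x = 1/0.1 = 10.
Check: U(10, 25/3) = 1.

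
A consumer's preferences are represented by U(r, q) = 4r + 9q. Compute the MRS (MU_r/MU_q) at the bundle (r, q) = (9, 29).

MU_r = 4, MU_q = 9, so MRS = 4/9 at every bundle.
At (9, 29): MRS = 4/9.
So at (9, 29) the consumer would give up 4/9 units of q for one more unit of r.

MRS = 4/9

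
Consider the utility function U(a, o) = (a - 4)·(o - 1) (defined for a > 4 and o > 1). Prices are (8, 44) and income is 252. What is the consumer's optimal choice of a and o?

MU_a = (o−1), MU_o = (a−4).
MRS = (o−1)/(a−4).
Tangency: set MRS = p_a/p_o = 8/44 = 2/11.
So (o − 1)/(a − 4) = 2/11, i.e. (o − 1) = (2/11)·(a − 4).
Rewrite the budget in excess-of-subsistence terms: 8·(a − 4) + 44·(o − 1) = 252 − 8·4 − 44·1 = 176.
Substituting, 16·(a − 4) = 176, so a − 4 = 11 and a* = 15.
Then o − 1 = (2/11)·11 = 2, so o* = 3.

a* = 15, o* = 3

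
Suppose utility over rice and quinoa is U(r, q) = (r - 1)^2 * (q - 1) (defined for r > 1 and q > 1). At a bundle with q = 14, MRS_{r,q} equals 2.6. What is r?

r = 11

MU_r = 2·(r−1)·(q−1), MU_q = (r−1)^2.
MRS = (2/1)·(q−1)/(r−1).
Substitute q = 14: MRS = 26/(r − 1). Setting this equal to 2.6 gives r − 1 = 26/2.6 = 10, so r = 11.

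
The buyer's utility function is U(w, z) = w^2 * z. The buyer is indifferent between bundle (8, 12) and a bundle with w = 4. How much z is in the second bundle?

z = 48

U(8, 12) = 768.
Set U(4, z) = 768 and solve.
With w = 4: 4^2 = 16, so z = 768/16 = 48.
Check: U(4, 48) = 768.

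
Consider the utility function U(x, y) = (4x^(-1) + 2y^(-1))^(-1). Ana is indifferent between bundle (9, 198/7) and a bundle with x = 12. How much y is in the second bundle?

U depends on (x, y) only through S = 4x^(-1) + 2y^(-1), so equal utility means equal S. At (9, 198/7): S = 17/33.
With x = 12: 4·12^(-1) = 1/3, so 2y^(-1) = 17/33 − 1/3 = 2/11, i.e. y^(-1) = 1/11.
Hence y = 1/(1/11) = 11.
Check: U(12, 11) = 1.9412.

y = 11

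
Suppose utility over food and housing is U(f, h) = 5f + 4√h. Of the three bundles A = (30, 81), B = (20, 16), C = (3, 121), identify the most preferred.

Evaluate utility at each bundle:
U(A) = 186.000.
U(B) = 116.000.
U(C) = 59.000.
Highest utility is A, so A ≻ B ≻ C.

Bundle A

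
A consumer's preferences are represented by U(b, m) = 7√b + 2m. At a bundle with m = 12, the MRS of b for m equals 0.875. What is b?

MU_b = 7/(2√b), MU_m = 2.
MRS = 7/(2√b) ÷ 2.
MRS depends only on b: 1.75/√b = 0.875 ⇒ √b = 1.75/0.875 = 2 ⇒ b = 4.

b = 4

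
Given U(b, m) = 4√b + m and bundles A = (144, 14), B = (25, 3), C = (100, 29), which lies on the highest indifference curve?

Evaluate utility at each bundle:
U(A) = 62.000.
U(B) = 23.000.
U(C) = 69.000.
Highest utility is C, so C ≻ A ≻ B.

Bundle C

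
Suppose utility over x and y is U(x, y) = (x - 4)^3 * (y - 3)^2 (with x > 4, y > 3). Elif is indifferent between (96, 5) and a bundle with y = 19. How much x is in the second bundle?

U(96, 5) = 3114752.
Set U(x, 19) = 3114752 and solve.
With y = 19: (19 − 3)^2 = 256, so (x − 4)^3 = 3114752/256 = 12167.
Taking the cube root (with x > 4): x − 4 = 23, so x = 27.
Check: U(27, 19) = 3114752.

x = 27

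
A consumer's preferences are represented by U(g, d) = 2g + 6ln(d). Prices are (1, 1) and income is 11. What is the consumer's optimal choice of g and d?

MU_g = 2, MU_d = 6/d.
MRS = 2 ÷ (6/d).
Tangency: set MRS = p_g/p_d = 1/1 = 1.
MRS depends only on d: (1/3)·d = 1 ⇒ d* = 1/(1/3) = 3.
From the budget, 1·g = 11 − 1·3 = 8, so g* = 8.

g* = 8, d* = 3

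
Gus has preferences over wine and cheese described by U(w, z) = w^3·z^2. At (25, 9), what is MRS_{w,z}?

MRS = 27/50

MU_w = 3·w^2·z^2 and MU_z = 2·w^3·z.
MRS = MU_w/MU_z = (3/2)·z/w.
At (25, 9): MRS = 27/50.
That is, one extra unit of w is worth 27/50 units of z at the margin.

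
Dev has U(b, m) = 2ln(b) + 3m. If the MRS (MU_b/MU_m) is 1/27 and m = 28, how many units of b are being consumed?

b = 18

MU_b = 2/b, MU_m = 3.
MRS = 2/b ÷ 3.
MRS depends only on b: (2/3)/b = 1/27 ⇒ b = (2/3)/(1/27) = 18.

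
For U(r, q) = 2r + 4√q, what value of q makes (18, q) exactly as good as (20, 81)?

q = 100

U(20, 81) = 76.
Set U(18, q) = 76 and solve.
With r = 18: 4√q = 76 − 2·18 = 40, so √q = 10 and q = 100.
Check: U(18, 100) = 76.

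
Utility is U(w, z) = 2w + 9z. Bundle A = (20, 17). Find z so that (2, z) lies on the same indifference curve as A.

U(20, 17) = 193.
Set U(2, z) = 193 and solve.
2·2 + 9z = 193 ⇒ 9z = 189 ⇒ z = 21.
Check: U(2, 21) = 193.

z = 21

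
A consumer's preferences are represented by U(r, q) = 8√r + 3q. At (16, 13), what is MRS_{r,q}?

MU_r = 8/(2√r), MU_q = 3.
MRS = 8/(2√r) ÷ 3.
At (16, 13): MRS = 1/3.
The indifference curve has slope −1/3 at this bundle.

MRS = 1/3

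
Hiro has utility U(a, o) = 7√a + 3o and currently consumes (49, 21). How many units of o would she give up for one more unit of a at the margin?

MU_a = 7/(2√a), MU_o = 3.
MRS = 7/(2√a) ÷ 3.
At (49, 21): MRS = 1/6.
The indifference curve has slope −1/6 at this bundle.

MRS = 1/6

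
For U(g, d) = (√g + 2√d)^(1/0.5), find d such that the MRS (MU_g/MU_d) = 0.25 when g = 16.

d = 4

For CES with ρ = 0.5, MRS = (1/2)·√(d/g).
Setting (1/2)·√(d/16) = 0.25 gives √(d/16) = 0.5, so d/16 = 0.25 and d = 4.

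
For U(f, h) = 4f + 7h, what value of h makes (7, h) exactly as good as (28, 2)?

h = 14

U(28, 2) = 126.
Set U(7, h) = 126 and solve.
4·7 + 7h = 126 ⇒ 7h = 98 ⇒ h = 14.
Check: U(7, 14) = 126.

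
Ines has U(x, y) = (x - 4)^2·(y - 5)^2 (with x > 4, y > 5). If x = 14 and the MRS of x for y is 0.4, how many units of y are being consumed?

MU_x = 2·(x−4)·(y−5)^2, MU_y = 2·(x−4)^2·(y−5).
MRS = (y−5)/(x−4).
Substitute x = 14: MRS = (y − 5)/10. Setting this equal to 0.4 gives y − 5 = 0.4·10 = 4, so y = 9.

y = 9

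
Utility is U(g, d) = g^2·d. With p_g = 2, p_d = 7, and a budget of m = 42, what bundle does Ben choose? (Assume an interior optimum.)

MU_g = 2·g·d and MU_d = g^2.
MRS = MU_g/MU_d = (2/1)·d/g.
Tangency: set MRS = p_g/p_d = 2/7.
So (2/1)·d/g = 2/7, i.e. d = (1/7)·g.
Substitute into the budget 2·g + 7·d = 42: 3·g = 42, so g* = 14.
Then d* = (1/7)·14 = 2.

g* = 14, d* = 2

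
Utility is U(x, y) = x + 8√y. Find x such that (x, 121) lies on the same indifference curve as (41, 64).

x = 17

U(41, 64) = 105.
Set U(x, 121) = 105 and solve.
With y = 121: √121 = 11, so x = 105 − 8·11 = 17.
Check: U(17, 121) = 105.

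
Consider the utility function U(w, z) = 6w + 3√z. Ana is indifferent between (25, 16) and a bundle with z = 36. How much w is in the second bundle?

w = 24

U(25, 16) = 162.
Set U(w, 36) = 162 and solve.
With z = 36: √36 = 6, so 6w = 162 − 3·6 = 144 and w = 24.
Check: U(24, 36) = 162.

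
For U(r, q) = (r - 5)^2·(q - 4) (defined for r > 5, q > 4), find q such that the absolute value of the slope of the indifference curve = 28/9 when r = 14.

q = 18

MU_r = 2·(r−5)·(q−4), MU_q = (r−5)^2.
MRS = (2/1)·(q−4)/(r−5).
Substitute r = 14: MRS = (q − 4)/4.5. Setting this equal to 28/9 gives q − 4 = (28/9)·4.5 = 14, so q = 18.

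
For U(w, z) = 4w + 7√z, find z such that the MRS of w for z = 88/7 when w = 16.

z = 121

MU_w = 4, MU_z = 7/(2√z).
MRS = 4 ÷ (7/(2√z)).
MRS depends only on z: (8/7)·√z = 88/7 ⇒ √z = (88/7)/(8/7) = 11 ⇒ z = 121.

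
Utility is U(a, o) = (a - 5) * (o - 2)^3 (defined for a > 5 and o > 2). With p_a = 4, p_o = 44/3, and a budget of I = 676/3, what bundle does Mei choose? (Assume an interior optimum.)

MU_a = (o−2)^3, MU_o = 3·(a−5)·(o−2)^2.
MRS = (1/3)·(o−2)/(a−5).
Tangency: set MRS = p_a/p_o = 4/(44/3) = 3/11.
So (1/3)·(o − 2)/(a − 5) = 3/11, i.e. (o − 2) = (9/11)·(a − 5).
Rewrite the budget in excess-of-subsistence terms: 4·(a − 5) + (44/3)·(o − 2) = 676/3 − 4·5 − (44/3)·2 = 176.
Substituting, 16·(a − 5) = 176, so a − 5 = 11 and a* = 16.
Then o − 2 = (9/11)·11 = 9, so o* = 11.

a* = 16, o* = 11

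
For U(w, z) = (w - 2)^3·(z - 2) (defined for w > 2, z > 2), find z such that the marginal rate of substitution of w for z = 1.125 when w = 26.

z = 11

MU_w = 3·(w−2)^2·(z−2), MU_z = (w−2)^3.
MRS = (3/1)·(z−2)/(w−2).
Substitute w = 26: MRS = (z − 2)/8. Setting this equal to 1.125 gives z − 2 = 1.125·8 = 9, so z = 11.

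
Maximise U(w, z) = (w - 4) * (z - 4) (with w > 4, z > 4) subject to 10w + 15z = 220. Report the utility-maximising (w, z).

MU_w = (z−4), MU_z = (w−4).
MRS = (z−4)/(w−4).
Tangency: set MRS = p_w/p_z = 10/15 = 2/3.
So (z − 4)/(w − 4) = 2/3, i.e. (z − 4) = (2/3)·(w − 4).
Rewrite the budget in excess-of-subsistence terms: 10·(w − 4) + 15·(z − 4) = 220 − 10·4 − 15·4 = 120.
Substituting, 20·(w − 4) = 120, so w − 4 = 6 and w* = 10.
Then z − 4 = (2/3)·6 = 4, so z* = 8.

w* = 10, z* = 8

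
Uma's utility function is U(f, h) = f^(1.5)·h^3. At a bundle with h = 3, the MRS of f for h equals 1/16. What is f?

f = 24

MU_f = 1.5·√f·h^3 and MU_h = 3·f^(1.5)·h^2.
MRS = MU_f/MU_h = (0.5)·h/f.
Substitute h = 3: MRS = 1.5/f. Setting 1.5/f = 1/16 gives f = 1.5/(1/16) = 24.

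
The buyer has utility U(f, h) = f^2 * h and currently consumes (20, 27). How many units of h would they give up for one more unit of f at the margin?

MRS = 2.7

MU_f = 2·f·h and MU_h = f^2.
MRS = MU_f/MU_h = (2/1)·h/f.
At (20, 27): MRS = 2.7.
The indifference curve has slope −2.7 at this bundle.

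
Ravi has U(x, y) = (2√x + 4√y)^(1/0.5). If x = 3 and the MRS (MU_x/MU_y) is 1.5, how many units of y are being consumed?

y = 27

For CES with ρ = 0.5, MRS = (2/4)·√(y/x).
Setting (2/4)·√(y/3) = 1.5 gives √(y/3) = 3, so y/3 = 9 and y = 27.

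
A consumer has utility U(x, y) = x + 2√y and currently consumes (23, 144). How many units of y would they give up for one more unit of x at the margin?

MU_x = 1, MU_y = 2/(2√y).
MRS = 1 ÷ (2/(2√y)).
At (23, 144): MRS = 12.
The indifference curve has slope −12 at this bundle.

MRS = 12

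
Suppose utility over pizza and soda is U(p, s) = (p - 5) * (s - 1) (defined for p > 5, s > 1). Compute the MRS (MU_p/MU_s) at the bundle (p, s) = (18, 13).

MU_p = (s−1), MU_s = (p−5).
MRS = (s−1)/(p−5).
At (18, 13): MRS = 12/13.
That is, one extra unit of p is worth 12/13 units of s at the margin.

MRS = 12/13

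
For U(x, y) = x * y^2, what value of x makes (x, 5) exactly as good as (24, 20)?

x = 384

U(24, 20) = 9600.
Set U(x, 5) = 9600 and solve.
With y = 5: 5^2 = 25, so x = 9600/25 = 384.
Check: U(384, 5) = 9600.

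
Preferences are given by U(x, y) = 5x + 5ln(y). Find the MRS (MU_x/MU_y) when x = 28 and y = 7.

MRS = 7

MU_x = 5, MU_y = 5/y.
MRS = 5 ÷ (5/y).
At (28, 7): MRS = 7.
So at (28, 7) the consumer would give up 7 units of y for one more unit of x.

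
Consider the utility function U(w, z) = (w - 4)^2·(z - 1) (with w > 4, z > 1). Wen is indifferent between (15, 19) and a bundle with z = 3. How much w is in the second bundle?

w = 37

U(15, 19) = 2178.
Set U(w, 3) = 2178 and solve.
With z = 3: (3 − 1) = 2, so (w − 4)^2 = 2178/2 = 1089.
Taking the square root (with w > 4): w − 4 = 33, so w = 37.
Check: U(37, 3) = 2178.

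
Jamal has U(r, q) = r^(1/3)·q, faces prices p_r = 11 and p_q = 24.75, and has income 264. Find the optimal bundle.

r* = 6, q* = 8

MU_r = 1/3·r^(-2/3)·q and MU_q = r^(1/3).
MRS = MU_r/MU_q = (1/3)·q/r.
Tangency: set MRS = p_r/p_q = 11/24.75 = 4/9.
So (1/3)·q/r = 4/9, i.e. q = (4/3)·r.
Substitute into the budget 11·r + 24.75·q = 264: 44·r = 264, so r* = 6.
Then q* = (4/3)·6 = 8.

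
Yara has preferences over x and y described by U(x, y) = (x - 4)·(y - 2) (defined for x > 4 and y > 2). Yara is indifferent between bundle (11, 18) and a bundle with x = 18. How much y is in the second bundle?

y = 10

U(11, 18) = 112.
Set U(18, y) = 112 and solve.
With x = 18: (18 − 4) = 14, so (y − 2) = 112/14 = 8.
So y = 2 + 8 = 10.
Check: U(18, 10) = 112.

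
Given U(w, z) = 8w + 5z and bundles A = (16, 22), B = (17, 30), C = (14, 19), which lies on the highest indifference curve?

Evaluate utility at each bundle:
U(A) = 238.
U(B) = 286.
U(C) = 207.
Highest utility is B, so B ≻ A ≻ C.

Bundle B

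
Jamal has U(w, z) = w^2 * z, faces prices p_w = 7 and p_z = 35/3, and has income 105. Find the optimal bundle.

w* = 10, z* = 3

MU_w = 2·w·z and MU_z = w^2.
MRS = MU_w/MU_z = (2/1)·z/w.
Tangency: set MRS = p_w/p_z = 7/(35/3) = 0.6.
So (2/1)·z/w = 0.6, i.e. z = 0.3·w.
Substitute into the budget 7·w + (35/3)·z = 105: 10.5·w = 105, so w* = 10.
Then z* = 0.3·10 = 3.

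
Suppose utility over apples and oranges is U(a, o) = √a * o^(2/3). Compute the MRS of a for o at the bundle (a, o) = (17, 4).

MRS = 3/17

MU_a = 0.5·a^(-0.5)·o^(2/3) and MU_o = 2/3·√a·o^(-1/3).
MRS = MU_a/MU_o = (0.75)·o/a.
At (17, 4): MRS = 3/17.
So at (17, 4) the consumer would give up 3/17 units of o for one more unit of a.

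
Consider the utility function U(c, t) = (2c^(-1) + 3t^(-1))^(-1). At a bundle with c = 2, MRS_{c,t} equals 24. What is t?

For CES with ρ = -1, MRS = (2/3)·(t/c)^2.
Setting (2/3)·(t/2)^2 = 24 gives (t/2)^2 = 36, so t/2 = 6 and t = 12.

t = 12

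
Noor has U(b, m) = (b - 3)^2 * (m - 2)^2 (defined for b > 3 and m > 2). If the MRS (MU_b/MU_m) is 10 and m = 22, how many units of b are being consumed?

b = 5

MU_b = 2·(b−3)·(m−2)^2, MU_m = 2·(b−3)^2·(m−2).
MRS = (m−2)/(b−3).
Substitute m = 22: MRS = 20/(b − 3). Setting this equal to 10 gives b − 3 = 20/10 = 2, so b = 5.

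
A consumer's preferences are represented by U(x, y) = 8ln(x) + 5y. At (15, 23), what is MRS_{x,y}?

MRS = 8/75

MU_x = 8/x, MU_y = 5.
MRS = 8/x ÷ 5.
At (15, 23): MRS = 8/75.
So at (15, 23) the consumer would give up 8/75 units of y for one more unit of x.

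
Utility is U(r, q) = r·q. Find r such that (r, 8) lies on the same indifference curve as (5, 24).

U(5, 24) = 120.
Set U(r, 8) = 120 and solve.
With q = 8: r = 120/8 = 15.
Check: U(15, 8) = 120.

r = 15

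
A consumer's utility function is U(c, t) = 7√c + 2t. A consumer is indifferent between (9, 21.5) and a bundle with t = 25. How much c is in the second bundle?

U(9, 21.5) = 64.
Set U(c, 25) = 64 and solve.
With t = 25: 7√c = 64 − 2·25 = 14, so √c = 2 and c = 4.
Check: U(4, 25) = 64.

c = 4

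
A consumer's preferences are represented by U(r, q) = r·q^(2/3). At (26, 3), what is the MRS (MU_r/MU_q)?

MRS = 9/52

MU_r = q^(2/3) and MU_q = 2/3·r·q^(-1/3).
MRS = MU_r/MU_q = (1.5)·q/r.
At (26, 3): MRS = 9/52.
That is, one extra unit of r is worth 9/52 units of q at the margin.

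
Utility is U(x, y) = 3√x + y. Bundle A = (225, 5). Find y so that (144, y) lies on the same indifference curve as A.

U(225, 5) = 50.
Set U(144, y) = 50 and solve.
With x = 144: √144 = 12, so y = 50 − 3·12 = 14.
Check: U(144, 14) = 50.

y = 14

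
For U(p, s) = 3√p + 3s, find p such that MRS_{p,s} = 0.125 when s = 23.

p = 16

MU_p = 3/(2√p), MU_s = 3.
MRS = 3/(2√p) ÷ 3.
MRS depends only on p: 0.5/√p = 0.125 ⇒ √p = 0.5/0.125 = 4 ⇒ p = 16.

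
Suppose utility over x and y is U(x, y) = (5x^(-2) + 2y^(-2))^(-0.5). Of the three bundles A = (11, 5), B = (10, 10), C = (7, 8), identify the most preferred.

Bundle B

Evaluate utility at each bundle:
U(A) = 2.871.
U(B) = 3.780.
U(C) = 2.739.
Highest utility is B, so B ≻ A ≻ C.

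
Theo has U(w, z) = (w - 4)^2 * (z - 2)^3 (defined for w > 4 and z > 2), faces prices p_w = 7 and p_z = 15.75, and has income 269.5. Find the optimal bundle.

MU_w = 2·(w−4)·(z−2)^3, MU_z = 3·(w−4)^2·(z−2)^2.
MRS = (2/3)·(z−2)/(w−4).
Tangency: set MRS = p_w/p_z = 7/15.75 = 4/9.
So (2/3)·(z − 2)/(w − 4) = 4/9, i.e. (z − 2) = (2/3)·(w − 4).
Rewrite the budget in excess-of-subsistence terms: 7·(w − 4) + 15.75·(z − 2) = 269.5 − 7·4 − 15.75·2 = 210.
Substituting, 17.5·(w − 4) = 210, so w − 4 = 12 and w* = 16.
Then z − 2 = (2/3)·12 = 8, so z* = 10.

w* = 16, z* = 10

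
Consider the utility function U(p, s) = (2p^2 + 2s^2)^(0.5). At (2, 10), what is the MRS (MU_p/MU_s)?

MRS = 0.2

For CES with ρ = 2, MRS = (s/p)^(-1).
At (2, 10): MRS = 0.2.
That is, one extra unit of p is worth 0.2 units of s at the margin.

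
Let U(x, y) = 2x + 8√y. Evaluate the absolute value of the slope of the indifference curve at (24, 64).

MRS = 4

MU_x = 2, MU_y = 8/(2√y).
MRS = 2 ÷ (8/(2√y)).
At (24, 64): MRS = 4.
That is, one extra unit of x is worth 4 units of y at the margin.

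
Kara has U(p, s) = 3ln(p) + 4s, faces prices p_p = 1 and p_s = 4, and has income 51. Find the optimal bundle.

p* = 3, s* = 12

MU_p = 3/p, MU_s = 4.
MRS = 3/p ÷ 4.
Tangency: set MRS = p_p/p_s = 1/4 = 0.25.
MRS depends only on p: 0.75/p = 0.25 ⇒ p* = 0.75/0.25 = 3.
From the budget, 4·s = 51 − 1·3 = 48, so s* = 12.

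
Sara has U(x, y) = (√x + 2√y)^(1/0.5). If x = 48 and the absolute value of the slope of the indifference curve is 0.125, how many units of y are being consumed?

For CES with ρ = 0.5, MRS = (1/2)·√(y/x).
Setting (1/2)·√(y/48) = 0.125 gives √(y/48) = 0.25, so y/48 = 1/16 and y = 3.

y = 3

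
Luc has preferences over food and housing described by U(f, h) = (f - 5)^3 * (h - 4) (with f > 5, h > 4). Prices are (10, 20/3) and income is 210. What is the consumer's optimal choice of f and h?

MU_f = 3·(f−5)^2·(h−4), MU_h = (f−5)^3.
MRS = (3/1)·(h−4)/(f−5).
Tangency: set MRS = p_f/p_h = 10/(20/3) = 1.5.
So (3/1)·(h − 4)/(f − 5) = 1.5, i.e. (h − 4) = 0.5·(f − 5).
Rewrite the budget in excess-of-subsistence terms: 10·(f − 5) + (20/3)·(h − 4) = 210 − 10·5 − (20/3)·4 = 400/3.
Substituting, (40/3)·(f − 5) = 400/3, so f − 5 = 10 and f* = 15.
Then h − 4 = 0.5·10 = 5, so h* = 9.

f* = 15, h* = 9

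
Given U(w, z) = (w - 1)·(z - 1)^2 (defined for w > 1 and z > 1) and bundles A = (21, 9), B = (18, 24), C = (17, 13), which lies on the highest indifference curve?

Bundle B

Evaluate utility at each bundle:
U(A) = 1280.
U(B) = 8993.
U(C) = 2304.
Highest utility is B, so B ≻ C ≻ A.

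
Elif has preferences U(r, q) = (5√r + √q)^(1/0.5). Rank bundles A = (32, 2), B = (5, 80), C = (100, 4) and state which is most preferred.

Evaluate utility at each bundle:
U(A) = 882.000.
U(B) = 405.000.
U(C) = 2704.000.
Highest utility is C, so C ≻ A ≻ B.

Bundle C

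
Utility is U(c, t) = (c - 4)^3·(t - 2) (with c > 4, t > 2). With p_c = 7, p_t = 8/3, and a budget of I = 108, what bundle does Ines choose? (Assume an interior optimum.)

MU_c = 3·(c−4)^2·(t−2), MU_t = (c−4)^3.
MRS = (3/1)·(t−2)/(c−4).
Tangency: set MRS = p_c/p_t = 7/(8/3) = 2.625.
So (3/1)·(t − 2)/(c − 4) = 2.625, i.e. (t − 2) = 0.875·(c − 4).
Rewrite the budget in excess-of-subsistence terms: 7·(c − 4) + (8/3)·(t − 2) = 108 − 7·4 − (8/3)·2 = 224/3.
Substituting, (28/3)·(c − 4) = 224/3, so c − 4 = 8 and c* = 12.
Then t − 2 = 0.875·8 = 7, so t* = 9.

c* = 12, t* = 9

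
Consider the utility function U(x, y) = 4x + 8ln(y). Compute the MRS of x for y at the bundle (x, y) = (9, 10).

MRS = 5

MU_x = 4, MU_y = 8/y.
MRS = 4 ÷ (8/y).
At (9, 10): MRS = 5.
That is, one extra unit of x is worth 5 units of y at the margin.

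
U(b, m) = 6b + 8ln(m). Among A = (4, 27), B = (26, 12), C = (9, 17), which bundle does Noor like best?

Bundle B

Evaluate utility at each bundle:
U(A) = 50.367.
U(B) = 175.879.
U(C) = 76.666.
Highest utility is B, so B ≻ C ≻ A.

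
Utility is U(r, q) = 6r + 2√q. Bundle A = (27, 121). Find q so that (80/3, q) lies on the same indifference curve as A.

q = 144

U(27, 121) = 184.
Set U(80/3, q) = 184 and solve.
With r = 80/3: 2√q = 184 − 6·80/3 = 24, so √q = 12 and q = 144.
Check: U(80/3, 144) = 184.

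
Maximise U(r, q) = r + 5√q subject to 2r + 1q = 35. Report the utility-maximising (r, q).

r* = 5, q* = 25

MU_r = 1, MU_q = 5/(2√q).
MRS = 1 ÷ (5/(2√q)).
Tangency: set MRS = p_r/p_q = 2/1 = 2.
MRS depends only on q: 0.4·√q = 2 ⇒ √q = 2/0.4 = 5 ⇒ q* = 25.
From the budget, 2·r = 35 − 1·25 = 10, so r* = 5.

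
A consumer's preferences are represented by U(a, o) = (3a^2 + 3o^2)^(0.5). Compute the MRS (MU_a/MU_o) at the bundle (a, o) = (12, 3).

MRS = 4

For CES with ρ = 2, MRS = (o/a)^(-1).
At (12, 3): MRS = 4.
So at (12, 3) the consumer would give up 4 units of o for one more unit of a.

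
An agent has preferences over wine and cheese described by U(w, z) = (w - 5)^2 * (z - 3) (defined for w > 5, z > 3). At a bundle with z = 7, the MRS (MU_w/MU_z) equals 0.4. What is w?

w = 25

MU_w = 2·(w−5)·(z−3), MU_z = (w−5)^2.
MRS = (2/1)·(z−3)/(w−5).
Substitute z = 7: MRS = 8/(w − 5). Setting this equal to 0.4 gives w − 5 = 8/0.4 = 20, so w = 25.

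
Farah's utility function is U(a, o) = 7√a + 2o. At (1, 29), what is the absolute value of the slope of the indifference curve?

MU_a = 7/(2√a), MU_o = 2.
MRS = 7/(2√a) ÷ 2.
At (1, 29): MRS = 1.75.
The indifference curve has slope −1.75 at this bundle.

MRS = 1.75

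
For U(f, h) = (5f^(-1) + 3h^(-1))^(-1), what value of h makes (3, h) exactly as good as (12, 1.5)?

U depends on (f, h) only through S = 5f^(-1) + 3h^(-1), so equal utility means equal S. At (12, 1.5): S = 29/12.
With f = 3: 5·3^(-1) = 5/3, so 3h^(-1) = 29/12 − 5/3 = 0.75, i.e. h^(-1) = 0.25.
Hence h = 1/0.25 = 4.
Check: U(3, 4) = 0.4138.

h = 4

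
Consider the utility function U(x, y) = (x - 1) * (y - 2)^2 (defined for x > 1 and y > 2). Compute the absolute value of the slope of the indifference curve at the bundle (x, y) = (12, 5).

MRS = 3/22

MU_x = (y−2)^2, MU_y = 2·(x−1)·(y−2).
MRS = (1/2)·(y−2)/(x−1).
At (12, 5): MRS = 3/22.
That is, one extra unit of x is worth 3/22 units of y at the margin.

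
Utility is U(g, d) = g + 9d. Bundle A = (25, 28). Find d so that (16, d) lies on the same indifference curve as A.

U(25, 28) = 277.
Set U(16, d) = 277 and solve.
16 + 9d = 277 ⇒ 9d = 261 ⇒ d = 29.
Check: U(16, 29) = 277.

d = 29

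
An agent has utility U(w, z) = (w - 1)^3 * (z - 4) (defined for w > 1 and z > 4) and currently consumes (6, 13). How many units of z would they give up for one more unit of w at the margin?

MU_w = 3·(w−1)^2·(z−4), MU_z = (w−1)^3.
MRS = (3/1)·(z−4)/(w−1).
At (6, 13): MRS = 5.4.
The indifference curve has slope −5.4 at this bundle.

MRS = 5.4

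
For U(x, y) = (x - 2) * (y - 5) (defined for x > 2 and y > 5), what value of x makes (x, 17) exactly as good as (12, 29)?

U(12, 29) = 240.
Set U(x, 17) = 240 and solve.
With y = 17: (17 − 5) = 12, so (x − 2) = 240/12 = 20.
So x = 2 + 20 = 22.
Check: U(22, 17) = 240.

x = 22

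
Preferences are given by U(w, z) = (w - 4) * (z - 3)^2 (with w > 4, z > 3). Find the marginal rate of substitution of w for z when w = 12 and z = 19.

MU_w = (z−3)^2, MU_z = 2·(w−4)·(z−3).
MRS = (1/2)·(z−3)/(w−4).
At (12, 19): MRS = 1.
So at (12, 19) the consumer would give up 1 units of z for one more unit of w.

MRS = 1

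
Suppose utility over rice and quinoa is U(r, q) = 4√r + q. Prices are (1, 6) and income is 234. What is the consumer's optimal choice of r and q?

MU_r = 4/(2√r), MU_q = 1.
MRS = 4/(2√r) ÷ 1.
Tangency: set MRS = p_r/p_q = 1/6.
MRS depends only on r: 2/√r = 1/6 ⇒ √r = 2/(1/6) = 12 ⇒ r* = 144.
From the budget, 6·q = 234 − 1·144 = 90, so q* = 15.

r* = 144, q* = 15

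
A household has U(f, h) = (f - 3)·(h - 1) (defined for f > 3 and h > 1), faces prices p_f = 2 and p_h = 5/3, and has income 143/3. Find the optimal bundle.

MU_f = (h−1), MU_h = (f−3).
MRS = (h−1)/(f−3).
Tangency: set MRS = p_f/p_h = 2/(5/3) = 1.2.
So (h − 1)/(f − 3) = 1.2, i.e. (h − 1) = 1.2·(f − 3).
Rewrite the budget in excess-of-subsistence terms: 2·(f − 3) + (5/3)·(h − 1) = 143/3 − 2·3 − (5/3)·1 = 40.
Substituting, 4·(f − 3) = 40, so f − 3 = 10 and f* = 13.
Then h − 1 = 1.2·10 = 12, so h* = 13.

f* = 13, h* = 13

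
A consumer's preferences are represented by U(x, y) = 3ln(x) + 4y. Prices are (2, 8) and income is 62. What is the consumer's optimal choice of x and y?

MU_x = 3/x, MU_y = 4.
MRS = 3/x ÷ 4.
Tangency: set MRS = p_x/p_y = 2/8 = 0.25.
MRS depends only on x: 0.75/x = 0.25 ⇒ x* = 0.75/0.25 = 3.
From the budget, 8·y = 62 − 2·3 = 56, so y* = 7.

x* = 3, y* = 7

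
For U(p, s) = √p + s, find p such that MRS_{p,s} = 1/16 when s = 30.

p = 64

MU_p = 1/(2√p), MU_s = 1.
MRS = 1/(2√p) ÷ 1.
MRS depends only on p: 0.5/√p = 1/16 ⇒ √p = 0.5/(1/16) = 8 ⇒ p = 64.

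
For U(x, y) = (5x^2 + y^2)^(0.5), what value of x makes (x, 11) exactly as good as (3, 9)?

x = 1

U depends on (x, y) only through S = 5x^2 + y^2, so equal utility means equal S. At (3, 9): S = 126.
With y = 11: 11^2 = 121, so 5x^2 = 126 − 121 = 5, i.e. x^2 = 1.
Hence x = √1 = 1.
Check: U(1, 11) = 11.225.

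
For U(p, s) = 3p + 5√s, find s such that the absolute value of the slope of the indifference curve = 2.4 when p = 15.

MU_p = 3, MU_s = 5/(2√s).
MRS = 3 ÷ (5/(2√s)).
MRS depends only on s: 1.2·√s = 2.4 ⇒ √s = 2.4/1.2 = 2 ⇒ s = 4.

s = 4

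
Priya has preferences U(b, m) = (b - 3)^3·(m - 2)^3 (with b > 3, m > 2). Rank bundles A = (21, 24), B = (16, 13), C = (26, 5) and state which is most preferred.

Bundle A

Evaluate utility at each bundle:
U(A) = 62099136.
U(B) = 2924207.
U(C) = 328509.
Highest utility is A, so A ≻ B ≻ C.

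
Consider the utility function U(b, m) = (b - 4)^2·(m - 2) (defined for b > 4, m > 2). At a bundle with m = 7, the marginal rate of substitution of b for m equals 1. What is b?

MU_b = 2·(b−4)·(m−2), MU_m = (b−4)^2.
MRS = (2/1)·(m−2)/(b−4).
Substitute m = 7: MRS = 10/(b − 4). Setting this equal to 1 gives b − 4 = 10/1 = 10, so b = 14.

b = 14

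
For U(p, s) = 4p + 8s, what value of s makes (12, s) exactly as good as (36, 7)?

s = 19

U(36, 7) = 200.
Set U(12, s) = 200 and solve.
4·12 + 8s = 200 ⇒ 8s = 152 ⇒ s = 19.
Check: U(12, 19) = 200.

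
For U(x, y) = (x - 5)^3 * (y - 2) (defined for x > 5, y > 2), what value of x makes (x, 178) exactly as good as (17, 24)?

x = 11

U(17, 24) = 38016.
Set U(x, 178) = 38016 and solve.
With y = 178: (178 − 2) = 176, so (x − 5)^3 = 38016/176 = 216.
Taking the cube root (with x > 5): x − 5 = 6, so x = 11.
Check: U(11, 178) = 38016.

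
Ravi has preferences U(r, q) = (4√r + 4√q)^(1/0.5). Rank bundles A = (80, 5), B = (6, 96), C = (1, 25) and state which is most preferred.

Bundle B

Evaluate utility at each bundle:
U(A) = 2000.000.
U(B) = 2400.000.
U(C) = 576.000.
Highest utility is B, so B ≻ A ≻ C.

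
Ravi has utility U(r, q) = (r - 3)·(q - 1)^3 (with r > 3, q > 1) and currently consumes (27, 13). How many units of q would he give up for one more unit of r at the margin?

MRS = 1/6

MU_r = (q−1)^3, MU_q = 3·(r−3)·(q−1)^2.
MRS = (1/3)·(q−1)/(r−3).
At (27, 13): MRS = 1/6.
That is, one extra unit of r is worth 1/6 units of q at the margin.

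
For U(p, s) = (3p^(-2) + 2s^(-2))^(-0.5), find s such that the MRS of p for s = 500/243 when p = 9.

s = 10

For CES with ρ = -2, MRS = (3/2)·(s/p)^3.
Setting (3/2)·(s/9)^3 = 500/243 gives (s/9)^3 = 1000/729, so s/9 = 10/9 and s = 10.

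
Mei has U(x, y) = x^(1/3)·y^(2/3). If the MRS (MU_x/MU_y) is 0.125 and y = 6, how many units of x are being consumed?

x = 24

MU_x = 1/3·x^(-2/3)·y^(2/3) and MU_y = 2/3·x^(1/3)·y^(-1/3).
MRS = MU_x/MU_y = (0.5)·y/x.
Substitute y = 6: MRS = 3/x. Setting 3/x = 0.125 gives x = 3/0.125 = 24.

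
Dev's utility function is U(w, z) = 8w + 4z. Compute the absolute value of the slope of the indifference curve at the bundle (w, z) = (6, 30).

MRS = 2

MU_w = 8, MU_z = 4, so MRS = 8/4 = 2 at every bundle.
At (6, 30): MRS = 2.
So at (6, 30) the consumer would give up 2 units of z for one more unit of w.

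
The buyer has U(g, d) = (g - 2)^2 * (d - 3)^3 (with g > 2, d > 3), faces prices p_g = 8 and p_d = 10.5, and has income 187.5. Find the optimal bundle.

g* = 9, d* = 11

MU_g = 2·(g−2)·(d−3)^3, MU_d = 3·(g−2)^2·(d−3)^2.
MRS = (2/3)·(d−3)/(g−2).
Tangency: set MRS = p_g/p_d = 8/10.5 = 16/21.
So (2/3)·(d − 3)/(g − 2) = 16/21, i.e. (d − 3) = (8/7)·(g − 2).
Rewrite the budget in excess-of-subsistence terms: 8·(g − 2) + 10.5·(d − 3) = 187.5 − 8·2 − 10.5·3 = 140.
Substituting, 20·(g − 2) = 140, so g − 2 = 7 and g* = 9.
Then d − 3 = (8/7)·7 = 8, so d* = 11.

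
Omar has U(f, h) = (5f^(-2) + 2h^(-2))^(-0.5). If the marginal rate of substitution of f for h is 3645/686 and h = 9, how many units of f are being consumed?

f = 7

For CES with ρ = -2, MRS = (5/2)·(h/f)^3.
Setting (5/2)·(9/f)^3 = 3645/686 gives (9/f)^3 = 729/343, so 9/f = 9/7 and f = 7.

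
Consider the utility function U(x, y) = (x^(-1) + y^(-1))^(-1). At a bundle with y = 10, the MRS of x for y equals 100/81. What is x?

For CES with ρ = -1, MRS = (y/x)^2.
Setting (10/x)^2 = 100/81 gives 10/x = 10/9 and x = 9.

x = 9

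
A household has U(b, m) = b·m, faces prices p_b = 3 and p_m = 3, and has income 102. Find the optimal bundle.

MU_b = m and MU_m = b.
MRS = MU_b/MU_m = m/b.
Tangency: set MRS = p_b/p_m = 3/3 = 1.
So m/b = 1, i.e. m = b.
Substitute into the budget 3·b + 3·m = 102: 6·b = 102, so b* = 17.
Then m* = 17.

b* = 17, m* = 17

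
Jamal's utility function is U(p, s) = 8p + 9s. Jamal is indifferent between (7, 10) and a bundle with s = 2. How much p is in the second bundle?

p = 16

U(7, 10) = 146.
Set U(p, 2) = 146 and solve.
8p + 9·2 = 146 ⇒ 8p = 128 ⇒ p = 16.
Check: U(16, 2) = 146.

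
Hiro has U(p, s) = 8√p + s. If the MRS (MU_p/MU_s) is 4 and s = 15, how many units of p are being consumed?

MU_p = 8/(2√p), MU_s = 1.
MRS = 8/(2√p) ÷ 1.
MRS depends only on p: 4/√p = 4 ⇒ √p = 4/4 = 1 ⇒ p = 1.

p = 1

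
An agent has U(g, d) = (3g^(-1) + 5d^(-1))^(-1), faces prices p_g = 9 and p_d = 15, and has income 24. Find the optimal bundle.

For CES with ρ = -1, MRS = (3/5)·(d/g)^2.
Tangency: set MRS = p_g/p_d = 9/15 = 0.6.
So (d/g)^2 = 1; taking the square root, d/g = 1, i.e. d = g.
Substitute into the budget 9·g + 15·d = 24: 24·g = 24, so g* = 1 and d* = 1.

g* = 1, d* = 1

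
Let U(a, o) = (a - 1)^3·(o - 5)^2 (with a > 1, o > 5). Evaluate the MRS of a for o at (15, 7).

MRS = 3/14

MU_a = 3·(a−1)^2·(o−5)^2, MU_o = 2·(a−1)^3·(o−5).
MRS = (3/2)·(o−5)/(a−1).
At (15, 7): MRS = 3/14.
The indifference curve has slope −3/14 at this bundle.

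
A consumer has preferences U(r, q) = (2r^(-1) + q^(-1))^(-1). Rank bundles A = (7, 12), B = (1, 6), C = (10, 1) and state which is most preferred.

Evaluate utility at each bundle:
U(A) = 2.710.
U(B) = 0.462.
U(C) = 0.833.
Highest utility is A, so A ≻ C ≻ B.

Bundle A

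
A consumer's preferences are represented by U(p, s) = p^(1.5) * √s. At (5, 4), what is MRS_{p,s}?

MRS = 2.4

MU_p = 1.5·√p·√s and MU_s = 0.5·p^(1.5)·s^(-0.5).
MRS = MU_p/MU_s = (3)·s/p.
At (5, 4): MRS = 2.4.
The indifference curve has slope −2.4 at this bundle.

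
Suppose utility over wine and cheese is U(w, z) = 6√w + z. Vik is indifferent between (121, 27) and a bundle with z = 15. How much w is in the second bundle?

U(121, 27) = 93.
Set U(w, 15) = 93 and solve.
With z = 15: 6√w = 93 − 15 = 78, so √w = 13 and w = 169.
Check: U(169, 15) = 93.

w = 169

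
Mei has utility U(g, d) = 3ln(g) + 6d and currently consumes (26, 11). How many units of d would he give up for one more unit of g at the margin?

MRS = 1/52

MU_g = 3/g, MU_d = 6.
MRS = 3/g ÷ 6.
At (26, 11): MRS = 1/52.
That is, one extra unit of g is worth 1/52 units of d at the margin.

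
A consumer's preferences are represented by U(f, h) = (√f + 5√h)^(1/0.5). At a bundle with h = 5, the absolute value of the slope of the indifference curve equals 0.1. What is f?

f = 20

For CES with ρ = 0.5, MRS = (1/5)·√(h/f).
Setting (1/5)·√(5/f) = 0.1 gives √(5/f) = 0.5, so 5/f = 0.25 and f = 20.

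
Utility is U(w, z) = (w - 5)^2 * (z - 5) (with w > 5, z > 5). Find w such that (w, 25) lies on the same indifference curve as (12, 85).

U(12, 85) = 3920.
Set U(w, 25) = 3920 and solve.
With z = 25: (25 − 5) = 20, so (w − 5)^2 = 3920/20 = 196.
Taking the square root (with w > 5): w − 5 = 14, so w = 19.
Check: U(19, 25) = 3920.

w = 19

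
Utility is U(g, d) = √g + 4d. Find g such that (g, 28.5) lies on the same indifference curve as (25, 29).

U(25, 29) = 121.
Set U(g, 28.5) = 121 and solve.
With d = 28.5: √g = 121 − 4·28.5 = 7, so √g = 7 and g = 49.
Check: U(49, 28.5) = 121.

g = 49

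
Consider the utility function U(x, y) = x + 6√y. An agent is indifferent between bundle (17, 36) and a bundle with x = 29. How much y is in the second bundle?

y = 16

U(17, 36) = 53.
Set U(29, y) = 53 and solve.
With x = 29: 6√y = 53 − 29 = 24, so √y = 4 and y = 16.
Check: U(29, 16) = 53.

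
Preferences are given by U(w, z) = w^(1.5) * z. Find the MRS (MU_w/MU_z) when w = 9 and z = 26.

MRS = 13/3

MU_w = 1.5·√w·z and MU_z = w^(1.5).
MRS = MU_w/MU_z = (1.5)·z/w.
At (9, 26): MRS = 13/3.
So at (9, 26) the consumer would give up 13/3 units of z for one more unit of w.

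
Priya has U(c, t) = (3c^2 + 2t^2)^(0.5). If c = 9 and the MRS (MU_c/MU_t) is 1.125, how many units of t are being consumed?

t = 12

For CES with ρ = 2, MRS = (3/2)·(t/c)^(-1).
Setting (3/2)·(t/9)^(-1) = 1.125 gives (t/9)^(-1) = 0.75, so t/9 = 4/3 and t = 12.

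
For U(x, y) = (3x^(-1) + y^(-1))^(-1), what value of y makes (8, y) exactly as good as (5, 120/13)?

y = 3

U depends on (x, y) only through S = 3x^(-1) + y^(-1), so equal utility means equal S. At (5, 120/13): S = 17/24.
With x = 8: 3·8^(-1) = 0.375, so y^(-1) = 17/24 − 0.375 = 1/3.
Hence y = 1/(1/3) = 3.
Check: U(8, 3) = 1.4118.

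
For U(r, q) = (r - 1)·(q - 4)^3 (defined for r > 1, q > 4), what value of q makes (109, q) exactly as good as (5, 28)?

U(5, 28) = 55296.
Set U(109, q) = 55296 and solve.
With r = 109: (109 − 1) = 108, so (q − 4)^3 = 55296/108 = 512.
Taking the cube root (with q > 4): q − 4 = 8, so q = 12.
Check: U(109, 12) = 55296.

q = 12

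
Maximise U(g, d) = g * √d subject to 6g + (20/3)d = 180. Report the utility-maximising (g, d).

MU_g = √d and MU_d = 0.5·g·d^(-0.5).
MRS = MU_g/MU_d = (2)·d/g.
Tangency: set MRS = p_g/p_d = 6/(20/3) = 0.9.
So (2)·d/g = 0.9, i.e. d = 0.45·g.
Substitute into the budget 6·g + (20/3)·d = 180: 9·g = 180, so g* = 20.
Then d* = 0.45·20 = 9.

g* = 20, d* = 9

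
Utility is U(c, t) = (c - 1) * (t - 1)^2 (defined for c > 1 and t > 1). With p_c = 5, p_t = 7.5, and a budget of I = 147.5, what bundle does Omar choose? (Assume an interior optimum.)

MU_c = (t−1)^2, MU_t = 2·(c−1)·(t−1).
MRS = (1/2)·(t−1)/(c−1).
Tangency: set MRS = p_c/p_t = 5/7.5 = 2/3.
So (1/2)·(t − 1)/(c − 1) = 2/3, i.e. (t − 1) = (4/3)·(c − 1).
Rewrite the budget in excess-of-subsistence terms: 5·(c − 1) + 7.5·(t − 1) = 147.5 − 5·1 − 7.5·1 = 135.
Substituting, 15·(c − 1) = 135, so c − 1 = 9 and c* = 10.
Then t − 1 = (4/3)·9 = 12, so t* = 13.

c* = 10, t* = 13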